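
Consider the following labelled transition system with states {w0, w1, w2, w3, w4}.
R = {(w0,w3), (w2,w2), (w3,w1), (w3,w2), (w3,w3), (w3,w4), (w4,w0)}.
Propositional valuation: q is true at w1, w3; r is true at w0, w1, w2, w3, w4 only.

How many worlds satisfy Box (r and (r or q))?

Recall that Box ψ holds at a world iff ψ holds at every accessible world, and Dia ψ holds iff ψ holds at some accessible world.
Let φ = Box (r and (r or q)). Evaluate φ at each world:
  w0 (successors {w3}): φ is true.
  w1 (successors ∅): φ is true.
  w2 (successors {w2}): φ is true.
  w3 (successors {w1, w2, w3, w4}): φ is true.
  w4 (successors {w0}): φ is true.
For instance, at w2:
  At w2: Box (r and (r or q)) requires r and (r or q) at every successor {w2}.
    At w2: r and (r or q) is true.
  So Box (r and (r or q)) is true at w2.
Satisfying worlds: {w0, w1, w2, w3, w4}

5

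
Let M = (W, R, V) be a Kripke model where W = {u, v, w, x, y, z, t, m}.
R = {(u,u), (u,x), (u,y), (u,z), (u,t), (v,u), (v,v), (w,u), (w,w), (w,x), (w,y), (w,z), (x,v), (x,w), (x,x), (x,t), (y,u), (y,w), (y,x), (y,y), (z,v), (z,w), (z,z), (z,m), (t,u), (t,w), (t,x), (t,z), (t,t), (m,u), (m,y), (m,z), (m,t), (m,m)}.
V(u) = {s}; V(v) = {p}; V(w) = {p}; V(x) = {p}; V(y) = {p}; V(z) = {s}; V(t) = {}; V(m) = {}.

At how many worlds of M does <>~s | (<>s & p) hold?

Let φ = <>~s | (<>s & p). Evaluate φ at each world:
  u (successors {u, x, y, z, t}): φ is true.
  v (successors {u, v}): φ is true.
  w (successors {u, w, x, y, z}): φ is true.
  x (successors {v, w, x, t}): φ is true.
  y (successors {u, w, x, y}): φ is true.
  z (successors {v, w, z, m}): φ is true.
  t (successors {u, w, x, z, t}): φ is true.
  m (successors {u, y, z, t, m}): φ is true.
For instance, at w:
  At w: <>~s is true, <>s & p is true, so <>~s | (<>s & p) is true.
    At w: <>~s requires ~s at some successor in {u, w, x, y, z}.
      ~s holds at w, so <>~s is true at w.
    At w: <>s is true, p is true, so <>s & p is true.
      At w: <>s requires s at some successor in {u, w, x, y, z}.
        s holds at u, so <>s is true at w.
Satisfying worlds: {u, v, w, x, y, z, t, m}

8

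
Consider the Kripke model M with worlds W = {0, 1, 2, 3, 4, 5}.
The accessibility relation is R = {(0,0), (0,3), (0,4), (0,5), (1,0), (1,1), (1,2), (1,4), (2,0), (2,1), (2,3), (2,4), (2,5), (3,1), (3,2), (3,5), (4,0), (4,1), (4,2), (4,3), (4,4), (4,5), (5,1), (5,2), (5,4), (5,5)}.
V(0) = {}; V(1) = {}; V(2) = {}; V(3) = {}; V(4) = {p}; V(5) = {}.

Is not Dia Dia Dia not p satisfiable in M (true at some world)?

Recall that Dia ψ holds at a world iff ψ holds at some accessible world.
Let φ = not Dia Dia Dia not p. Evaluate φ at each world:
  0 (successors {0, 3, 4, 5}): φ is false.
  1 (successors {0, 1, 2, 4}): φ is false.
  2 (successors {0, 1, 3, 4, 5}): φ is false.
  3 (successors {1, 2, 5}): φ is false.
  4 (successors {0, 1, 2, 3, 4, 5}): φ is false.
  5 (successors {1, 2, 4, 5}): φ is false.
For instance, at 1:
  At 1: Dia Dia Dia not p is true, so not Dia Dia Dia not p is false.
    At 1: Dia Dia Dia not p requires Dia Dia not p at some successor in {0, 1, 2, 4}.
      Dia Dia not p holds at 0, so Dia Dia Dia not p is true at 1.

No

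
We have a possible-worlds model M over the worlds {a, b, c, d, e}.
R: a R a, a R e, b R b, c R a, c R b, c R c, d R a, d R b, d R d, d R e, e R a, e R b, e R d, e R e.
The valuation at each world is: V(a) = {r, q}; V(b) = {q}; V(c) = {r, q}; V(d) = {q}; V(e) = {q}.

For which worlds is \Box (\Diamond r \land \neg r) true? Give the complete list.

none

Let φ = \Box (\Diamond r \land \neg r). Evaluate φ at each world:
  a (successors {a, e}): φ is false.
  b (successors {b}): φ is false.
  c (successors {a, b, c}): φ is false.
  d (successors {a, b, d, e}): φ is false.
  e (successors {a, b, d, e}): φ is false.
For instance, at a:
  At a: \Box (\Diamond r \land \neg r) requires \Diamond r \land \neg r at every successor {a, e}.
    \Diamond r \land \neg r fails at a, so \Box (\Diamond r \land \neg r) is false at a.
      At a: \Diamond r is true, \neg r is false, so \Diamond r \land \neg r is false.
Satisfying worlds: none.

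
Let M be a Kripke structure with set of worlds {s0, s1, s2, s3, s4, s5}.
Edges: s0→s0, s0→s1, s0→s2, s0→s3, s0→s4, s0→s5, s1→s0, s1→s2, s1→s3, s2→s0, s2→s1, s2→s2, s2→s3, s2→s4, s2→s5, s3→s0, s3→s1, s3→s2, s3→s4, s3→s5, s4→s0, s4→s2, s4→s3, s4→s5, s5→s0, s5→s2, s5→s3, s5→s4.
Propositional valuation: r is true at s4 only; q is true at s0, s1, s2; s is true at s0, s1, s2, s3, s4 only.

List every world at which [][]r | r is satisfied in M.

s4

Let φ = [][]r | r. Evaluate φ at each world:
  s0 (successors {s0, s1, s2, s3, s4, s5}): φ is false.
  s1 (successors {s0, s2, s3}): φ is false.
  s2 (successors {s0, s1, s2, s3, s4, s5}): φ is false.
  s3 (successors {s0, s1, s2, s4, s5}): φ is false.
  s4 (successors {s0, s2, s3, s5}): φ is true.
  s5 (successors {s0, s2, s3, s4}): φ is false.
For instance, at s5:
  At s5: [][]r is false, r is false, so [][]r | r is false.
    At s5: [][]r requires []r at every successor {s0, s2, s3, s4}.
      []r fails at s0, so [][]r is false at s5.
Satisfying worlds: {s4}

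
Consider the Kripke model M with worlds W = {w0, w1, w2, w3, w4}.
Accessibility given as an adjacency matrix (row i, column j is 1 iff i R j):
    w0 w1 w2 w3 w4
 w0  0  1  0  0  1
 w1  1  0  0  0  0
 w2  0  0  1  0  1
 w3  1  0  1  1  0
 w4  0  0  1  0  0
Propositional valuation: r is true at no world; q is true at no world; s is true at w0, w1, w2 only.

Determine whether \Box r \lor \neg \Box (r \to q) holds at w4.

No

Recall that \Box ψ holds at a world iff ψ holds at every accessible world, and \Diamond ψ holds iff ψ holds at some accessible world.
At w4: \Box r is false, \neg \Box (r \to q) is false, so \Box r \lor \neg \Box (r \to q) is false.
  At w4: \Box r requires r at every successor {w2}.
    r fails at w2, so \Box r is false at w4.
  At w4: \Box (r \to q) is true, so \neg \Box (r \to q) is false.
    At w4: \Box (r \to q) requires r \to q at every successor {w2}.
      At w2: r \to q is true.
    So \Box (r \to q) is true at w4.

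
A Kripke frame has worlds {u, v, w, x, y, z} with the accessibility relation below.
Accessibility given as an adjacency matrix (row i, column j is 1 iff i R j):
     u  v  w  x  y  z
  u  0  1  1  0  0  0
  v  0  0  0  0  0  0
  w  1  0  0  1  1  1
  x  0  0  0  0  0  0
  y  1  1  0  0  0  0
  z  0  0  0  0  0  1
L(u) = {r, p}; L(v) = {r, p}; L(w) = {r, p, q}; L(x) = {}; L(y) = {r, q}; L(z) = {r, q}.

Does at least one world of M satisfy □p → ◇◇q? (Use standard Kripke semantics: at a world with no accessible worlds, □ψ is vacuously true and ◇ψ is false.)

Yes

Let φ = □p → ◇◇q. Evaluate φ at each world:
  u (successors {v, w}): φ is true.
  v (successors ∅): φ is false.
  w (successors {u, x, y, z}): φ is true.
  x (successors ∅): φ is false.
  y (successors {u, v}): φ is true.
  z (successors {z}): φ is true.
Detail at u (witness):
  At u: □p is true, ◇◇q is true, so □p → ◇◇q is true.
    At u: □p requires p at every successor {v, w}.
      At v: p is true.
      At w: p is true.
    So □p is true at u.
    At u: ◇◇q requires ◇q at some successor in {v, w}.
      ◇q holds at w, so ◇◇q is true at u.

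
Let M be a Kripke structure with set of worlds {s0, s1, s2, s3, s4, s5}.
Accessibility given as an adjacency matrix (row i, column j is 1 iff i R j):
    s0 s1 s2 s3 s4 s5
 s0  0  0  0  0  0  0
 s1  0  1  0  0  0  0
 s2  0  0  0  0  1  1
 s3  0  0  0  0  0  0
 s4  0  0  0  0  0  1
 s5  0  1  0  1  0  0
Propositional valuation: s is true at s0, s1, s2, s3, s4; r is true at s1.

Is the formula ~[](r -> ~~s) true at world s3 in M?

No

At s3: [](r -> ~~s) is true, so ~[](r -> ~~s) is false.
  At s3: no accessible worlds, so [](r -> ~~s) holds vacuously.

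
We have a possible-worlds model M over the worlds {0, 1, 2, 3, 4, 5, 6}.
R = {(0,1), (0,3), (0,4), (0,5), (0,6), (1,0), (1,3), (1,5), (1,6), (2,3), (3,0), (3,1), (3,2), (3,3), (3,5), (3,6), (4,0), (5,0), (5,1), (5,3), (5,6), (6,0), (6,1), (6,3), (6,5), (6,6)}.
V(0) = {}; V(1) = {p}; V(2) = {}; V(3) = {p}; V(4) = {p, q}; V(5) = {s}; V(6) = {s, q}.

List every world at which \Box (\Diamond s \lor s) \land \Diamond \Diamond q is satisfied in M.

1, 2, 4, 5, 6

Let φ = \Box (\Diamond s \lor s) \land \Diamond \Diamond q. Evaluate φ at each world:
  0 (successors {1, 3, 4, 5, 6}): φ is false.
  1 (successors {0, 3, 5, 6}): φ is true.
  2 (successors {3}): φ is true.
  3 (successors {0, 1, 2, 3, 5, 6}): φ is false.
  4 (successors {0}): φ is true.
  5 (successors {0, 1, 3, 6}): φ is true.
  6 (successors {0, 1, 3, 5, 6}): φ is true.
For instance, at 0:
  At 0: \Box (\Diamond s \lor s) is false, \Diamond \Diamond q is true, so \Box (\Diamond s \lor s) \land \Diamond \Diamond q is false.
    At 0: \Box (\Diamond s \lor s) requires \Diamond s \lor s at every successor {1, 3, 4, 5, 6}.
      \Diamond s \lor s fails at 4, so \Box (\Diamond s \lor s) is false at 0.
    At 0: \Diamond \Diamond q requires \Diamond q at some successor in {1, 3, 4, 5, 6}.
      \Diamond q holds at 1, so \Diamond \Diamond q is true at 0.
Satisfying worlds: {1, 2, 4, 5, 6}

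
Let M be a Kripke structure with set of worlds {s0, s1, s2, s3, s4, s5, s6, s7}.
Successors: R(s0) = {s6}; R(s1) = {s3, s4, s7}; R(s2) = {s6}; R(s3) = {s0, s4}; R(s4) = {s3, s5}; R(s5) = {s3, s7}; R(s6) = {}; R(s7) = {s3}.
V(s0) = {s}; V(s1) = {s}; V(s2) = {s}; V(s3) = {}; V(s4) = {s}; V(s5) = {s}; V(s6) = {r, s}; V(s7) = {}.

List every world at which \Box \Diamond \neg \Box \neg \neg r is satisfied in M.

Recall that \Box ψ holds at a world iff ψ holds at every accessible world, and \Diamond ψ holds iff ψ holds at some accessible world.
Let φ = \Box \Diamond \neg \Box \neg \neg r. Evaluate φ at each world:
  s0 (successors {s6}): φ is false.
  s1 (successors {s3, s4, s7}): φ is true.
  s2 (successors {s6}): φ is false.
  s3 (successors {s0, s4}): φ is false.
  s4 (successors {s3, s5}): φ is true.
  s5 (successors {s3, s7}): φ is true.
  s6 (successors ∅): φ is true.
  s7 (successors {s3}): φ is true.
For instance, at s5:
  At s5: \Box \Diamond \neg \Box \neg \neg r requires \Diamond \neg \Box \neg \neg r at every successor {s3, s7}.
      At s3: \Diamond \neg \Box \neg \neg r requires \neg \Box \neg \neg r at some successor in {s0, s4}.
        \neg \Box \neg \neg r holds at s4, so \Diamond \neg \Box \neg \neg r is true at s3.
      At s7: \Diamond \neg \Box \neg \neg r requires \neg \Box \neg \neg r at some successor in {s3}.
        \neg \Box \neg \neg r holds at s3, so \Diamond \neg \Box \neg \neg r is true at s7.
  So \Box \Diamond \neg \Box \neg \neg r is true at s5.
Satisfying worlds: {s1, s4, s5, s6, s7}

s1, s4, s5, s6, s7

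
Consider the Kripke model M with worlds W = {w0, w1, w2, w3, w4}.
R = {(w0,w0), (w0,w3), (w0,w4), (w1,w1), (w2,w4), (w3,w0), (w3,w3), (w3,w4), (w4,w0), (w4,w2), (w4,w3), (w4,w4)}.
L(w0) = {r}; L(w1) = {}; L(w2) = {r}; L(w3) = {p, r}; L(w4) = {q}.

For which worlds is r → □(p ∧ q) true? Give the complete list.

w1, w4

Let φ = r → □(p ∧ q). Evaluate φ at each world:
  w0 (successors {w0, w3, w4}): φ is false.
  w1 (successors {w1}): φ is true.
  w2 (successors {w4}): φ is false.
  w3 (successors {w0, w3, w4}): φ is false.
  w4 (successors {w0, w2, w3, w4}): φ is true.
For instance, at w4:
  At w4: r is false, □(p ∧ q) is false, so r → □(p ∧ q) is true.
    At w4: □(p ∧ q) requires p ∧ q at every successor {w0, w2, w3, w4}.
      p ∧ q fails at w0, so □(p ∧ q) is false at w4.
Satisfying worlds: {w1, w4}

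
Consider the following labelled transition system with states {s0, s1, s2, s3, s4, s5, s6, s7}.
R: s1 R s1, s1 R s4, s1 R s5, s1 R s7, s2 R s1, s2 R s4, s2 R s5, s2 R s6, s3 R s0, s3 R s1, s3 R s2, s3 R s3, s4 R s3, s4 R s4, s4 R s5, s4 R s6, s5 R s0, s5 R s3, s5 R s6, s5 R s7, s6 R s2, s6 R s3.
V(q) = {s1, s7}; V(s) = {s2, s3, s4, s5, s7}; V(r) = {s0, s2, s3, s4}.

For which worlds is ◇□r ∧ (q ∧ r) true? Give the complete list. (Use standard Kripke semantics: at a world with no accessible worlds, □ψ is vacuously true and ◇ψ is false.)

none

Let φ = ◇□r ∧ (q ∧ r). Evaluate φ at each world:
  s0 (successors ∅): φ is false.
  s1 (successors {s1, s4, s5, s7}): φ is false.
  s2 (successors {s1, s4, s5, s6}): φ is false.
  s3 (successors {s0, s1, s2, s3}): φ is false.
  s4 (successors {s3, s4, s5, s6}): φ is false.
  s5 (successors {s0, s3, s6, s7}): φ is false.
  s6 (successors {s2, s3}): φ is false.
  s7 (successors ∅): φ is false.
For instance, at s3:
  At s3: ◇□r is true, q ∧ r is false, so ◇□r ∧ (q ∧ r) is false.
    At s3: ◇□r requires □r at some successor in {s0, s1, s2, s3}.
      □r holds at s0, so ◇□r is true at s3.
Satisfying worlds: none.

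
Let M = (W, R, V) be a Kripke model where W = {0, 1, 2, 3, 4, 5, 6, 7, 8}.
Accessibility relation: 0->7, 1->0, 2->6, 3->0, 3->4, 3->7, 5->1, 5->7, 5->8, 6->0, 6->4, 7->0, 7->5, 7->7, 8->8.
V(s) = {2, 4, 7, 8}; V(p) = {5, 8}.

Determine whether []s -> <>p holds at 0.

At 0: []s is true, <>p is false, so []s -> <>p is false.
  At 0: []s requires s at every successor {7}.
    At 7: s is true.
  So []s is true at 0.
  At 0: <>p requires p at some successor in {7}.
    At 7: p is false.
  So <>p is false at 0.

No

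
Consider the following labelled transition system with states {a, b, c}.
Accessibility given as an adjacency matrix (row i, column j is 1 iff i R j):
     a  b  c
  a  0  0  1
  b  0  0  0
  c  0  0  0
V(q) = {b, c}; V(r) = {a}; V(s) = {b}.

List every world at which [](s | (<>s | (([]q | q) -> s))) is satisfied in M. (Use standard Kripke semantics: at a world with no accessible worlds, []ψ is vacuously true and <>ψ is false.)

b, c

Let φ = [](s | (<>s | (([]q | q) -> s))). Evaluate φ at each world:
  a (successors {c}): φ is false.
  b (successors ∅): φ is true.
  c (successors ∅): φ is true.
For instance, at a:
  At a: [](s | (<>s | (([]q | q) -> s))) requires s | (<>s | (([]q | q) -> s)) at every successor {c}.
    s | (<>s | (([]q | q) -> s)) fails at c, so [](s | (<>s | (([]q | q) -> s))) is false at a.
      At c: s is false, <>s | (([]q | q) -> s) is false, so s | (<>s | (([]q | q) -> s)) is false.
Satisfying worlds: {b, c}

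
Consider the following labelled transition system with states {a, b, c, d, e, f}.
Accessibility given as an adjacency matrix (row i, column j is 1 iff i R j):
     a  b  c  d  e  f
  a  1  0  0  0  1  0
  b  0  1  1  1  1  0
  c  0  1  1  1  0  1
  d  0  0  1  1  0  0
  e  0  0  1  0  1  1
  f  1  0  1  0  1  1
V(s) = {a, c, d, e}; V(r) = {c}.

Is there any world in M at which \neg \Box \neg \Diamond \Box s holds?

Recall that \Box ψ holds at a world iff ψ holds at every accessible world, and \Diamond ψ holds iff ψ holds at some accessible world.
Let φ = \neg \Box \neg \Diamond \Box s. Evaluate φ at each world:
  a (successors {a, e}): φ is true.
  b (successors {b, c, d, e}): φ is true.
  c (successors {b, c, d, f}): φ is true.
  d (successors {c, d}): φ is true.
  e (successors {c, e, f}): φ is true.
  f (successors {a, c, e, f}): φ is true.
Detail at a (witness):
  At a: \Box \neg \Diamond \Box s is false, so \neg \Box \neg \Diamond \Box s is true.
    At a: \Box \neg \Diamond \Box s requires \neg \Diamond \Box s at every successor {a, e}.
      \neg \Diamond \Box s fails at a, so \Box \neg \Diamond \Box s is false at a.

Yes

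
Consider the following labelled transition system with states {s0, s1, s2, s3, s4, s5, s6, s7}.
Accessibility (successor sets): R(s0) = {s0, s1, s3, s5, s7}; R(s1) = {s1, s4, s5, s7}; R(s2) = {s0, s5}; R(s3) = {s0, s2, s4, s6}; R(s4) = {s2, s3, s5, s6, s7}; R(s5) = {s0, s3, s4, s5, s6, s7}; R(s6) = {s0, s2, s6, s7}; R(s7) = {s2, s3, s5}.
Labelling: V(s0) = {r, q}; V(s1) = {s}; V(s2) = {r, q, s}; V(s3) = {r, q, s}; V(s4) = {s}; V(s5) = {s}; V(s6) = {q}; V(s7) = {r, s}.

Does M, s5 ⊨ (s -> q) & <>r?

At s5: s -> q is false, <>r is true, so (s -> q) & <>r is false.
  At s5: <>r requires r at some successor in {s0, s3, s4, s5, s6, s7}.
    r holds at s0, so <>r is true at s5.

No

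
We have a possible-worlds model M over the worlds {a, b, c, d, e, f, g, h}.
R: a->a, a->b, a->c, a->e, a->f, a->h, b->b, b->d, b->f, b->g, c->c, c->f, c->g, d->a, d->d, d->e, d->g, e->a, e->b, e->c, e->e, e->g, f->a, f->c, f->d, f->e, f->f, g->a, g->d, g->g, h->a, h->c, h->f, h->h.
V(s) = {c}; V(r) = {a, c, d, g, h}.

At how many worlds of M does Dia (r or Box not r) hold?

8

Recall that Box ψ holds at a world iff ψ holds at every accessible world, and Dia ψ holds iff ψ holds at some accessible world.
Let φ = Dia (r or Box not r). Evaluate φ at each world:
  a (successors {a, b, c, e, f, h}): φ is true.
  b (successors {b, d, f, g}): φ is true.
  c (successors {c, f, g}): φ is true.
  d (successors {a, d, e, g}): φ is true.
  e (successors {a, b, c, e, g}): φ is true.
  f (successors {a, c, d, e, f}): φ is true.
  g (successors {a, d, g}): φ is true.
  h (successors {a, c, f, h}): φ is true.
For instance, at e:
  At e: Dia (r or Box not r) requires r or Box not r at some successor in {a, b, c, e, g}.
    r or Box not r holds at a, so Dia (r or Box not r) is true at e.
      At a: r is true, Box not r is false, so r or Box not r is true.
Satisfying worlds: {a, b, c, d, e, f, g, h}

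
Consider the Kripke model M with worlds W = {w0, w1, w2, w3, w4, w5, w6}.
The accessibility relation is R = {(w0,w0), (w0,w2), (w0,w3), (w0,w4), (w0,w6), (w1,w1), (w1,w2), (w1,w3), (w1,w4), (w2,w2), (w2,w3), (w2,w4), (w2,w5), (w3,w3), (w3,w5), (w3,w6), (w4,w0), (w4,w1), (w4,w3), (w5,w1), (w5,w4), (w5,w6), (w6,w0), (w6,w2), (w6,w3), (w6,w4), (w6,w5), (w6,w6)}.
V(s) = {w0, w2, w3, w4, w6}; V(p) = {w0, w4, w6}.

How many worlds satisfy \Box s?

1

Recall that \Box ψ holds at a world iff ψ holds at every accessible world, and \Diamond ψ holds iff ψ holds at some accessible world.
Let φ = \Box s. Evaluate φ at each world:
  w0 (successors {w0, w2, w3, w4, w6}): φ is true.
  w1 (successors {w1, w2, w3, w4}): φ is false.
  w2 (successors {w2, w3, w4, w5}): φ is false.
  w3 (successors {w3, w5, w6}): φ is false.
  w4 (successors {w0, w1, w3}): φ is false.
  w5 (successors {w1, w4, w6}): φ is false.
  w6 (successors {w0, w2, w3, w4, w5, w6}): φ is false.
For instance, at w3:
  At w3: \Box s requires s at every successor {w3, w5, w6}.
    s fails at w5, so \Box s is false at w3.
Satisfying worlds: {w0}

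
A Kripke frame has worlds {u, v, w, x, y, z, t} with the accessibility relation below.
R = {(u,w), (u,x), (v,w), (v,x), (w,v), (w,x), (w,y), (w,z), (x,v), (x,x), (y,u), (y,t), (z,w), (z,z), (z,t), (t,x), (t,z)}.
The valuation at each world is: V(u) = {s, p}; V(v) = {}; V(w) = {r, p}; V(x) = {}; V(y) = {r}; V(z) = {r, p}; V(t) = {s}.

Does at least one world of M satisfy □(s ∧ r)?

No

Recall that □ψ holds at a world iff ψ holds at every accessible world, and ◇ψ holds iff ψ holds at some accessible world.
Let φ = □(s ∧ r). Evaluate φ at each world:
  u (successors {w, x}): φ is false.
  v (successors {w, x}): φ is false.
  w (successors {v, x, y, z}): φ is false.
  x (successors {v, x}): φ is false.
  y (successors {u, t}): φ is false.
  z (successors {w, z, t}): φ is false.
  t (successors {x, z}): φ is false.
For instance, at z:
  At z: □(s ∧ r) requires s ∧ r at every successor {w, z, t}.
    s ∧ r fails at w, so □(s ∧ r) is false at z.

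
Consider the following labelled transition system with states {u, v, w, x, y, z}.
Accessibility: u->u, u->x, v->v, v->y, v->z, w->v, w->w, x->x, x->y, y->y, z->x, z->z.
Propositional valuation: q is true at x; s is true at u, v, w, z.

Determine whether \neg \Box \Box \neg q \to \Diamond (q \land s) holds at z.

No

At z: \neg \Box \Box \neg q is true, \Diamond (q \land s) is false, so \neg \Box \Box \neg q \to \Diamond (q \land s) is false.
  At z: \Box \Box \neg q is false, so \neg \Box \Box \neg q is true.
    At z: \Box \Box \neg q requires \Box \neg q at every successor {x, z}.
      \Box \neg q fails at x, so \Box \Box \neg q is false at z.
  At z: \Diamond (q \land s) requires q \land s at some successor in {x, z}.
    At x: q \land s is false.
    At z: q \land s is false.
  So \Diamond (q \land s) is false at z.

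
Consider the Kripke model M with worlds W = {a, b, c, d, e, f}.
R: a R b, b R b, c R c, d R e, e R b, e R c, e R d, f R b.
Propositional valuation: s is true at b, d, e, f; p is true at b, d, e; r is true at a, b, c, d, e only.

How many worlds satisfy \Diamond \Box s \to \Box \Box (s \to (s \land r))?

Recall that \Box ψ holds at a world iff ψ holds at every accessible world, and \Diamond ψ holds iff ψ holds at some accessible world.
Let φ = \Diamond \Box s \to \Box \Box (s \to (s \land r)). Evaluate φ at each world:
  a (successors {b}): φ is true.
  b (successors {b}): φ is true.
  c (successors {c}): φ is true.
  d (successors {e}): φ is true.
  e (successors {b, c, d}): φ is true.
  f (successors {b}): φ is true.
For instance, at a:
  At a: \Diamond \Box s is true, \Box \Box (s \to (s \land r)) is true, so \Diamond \Box s \to \Box \Box (s \to (s \land r)) is true.
    At a: \Diamond \Box s requires \Box s at some successor in {b}.
      \Box s holds at b, so \Diamond \Box s is true at a.
    At a: \Box \Box (s \to (s \land r)) requires \Box (s \to (s \land r)) at every successor {b}.
      At b: \Box (s \to (s \land r)) is true.
    So \Box \Box (s \to (s \land r)) is true at a.
Satisfying worlds: {a, b, c, d, e, f}

6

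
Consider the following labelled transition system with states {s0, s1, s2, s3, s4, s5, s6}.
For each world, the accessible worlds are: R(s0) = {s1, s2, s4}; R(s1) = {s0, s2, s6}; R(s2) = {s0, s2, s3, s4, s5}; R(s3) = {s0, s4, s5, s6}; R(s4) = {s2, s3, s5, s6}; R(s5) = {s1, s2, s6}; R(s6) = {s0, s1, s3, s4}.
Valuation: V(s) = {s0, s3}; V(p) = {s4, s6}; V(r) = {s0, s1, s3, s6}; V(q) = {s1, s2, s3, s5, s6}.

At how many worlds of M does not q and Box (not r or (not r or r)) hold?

2

Let φ = not q and Box (not r or (not r or r)). Evaluate φ at each world:
  s0 (successors {s1, s2, s4}): φ is true.
  s1 (successors {s0, s2, s6}): φ is false.
  s2 (successors {s0, s2, s3, s4, s5}): φ is false.
  s3 (successors {s0, s4, s5, s6}): φ is false.
  s4 (successors {s2, s3, s5, s6}): φ is true.
  s5 (successors {s1, s2, s6}): φ is false.
  s6 (successors {s0, s1, s3, s4}): φ is false.
For instance, at s3:
  At s3: not q is false, Box (not r or (not r or r)) is true, so not q and Box (not r or (not r or r)) is false.
    At s3: Box (not r or (not r or r)) requires not r or (not r or r) at every successor {s0, s4, s5, s6}.
      At s0: not r or (not r or r) is true.
      At s4: not r or (not r or r) is true.
      At s5: not r or (not r or r) is true.
      At s6: not r or (not r or r) is true.
    So Box (not r or (not r or r)) is true at s3.
Satisfying worlds: {s0, s4}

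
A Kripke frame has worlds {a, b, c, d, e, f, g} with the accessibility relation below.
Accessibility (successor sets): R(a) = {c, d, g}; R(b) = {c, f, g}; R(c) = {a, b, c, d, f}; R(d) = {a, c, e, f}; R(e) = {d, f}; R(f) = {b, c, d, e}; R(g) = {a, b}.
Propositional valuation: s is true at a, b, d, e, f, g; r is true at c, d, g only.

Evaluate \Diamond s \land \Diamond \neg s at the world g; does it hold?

No

At g: \Diamond s is true, \Diamond \neg s is false, so \Diamond s \land \Diamond \neg s is false.
  At g: \Diamond s requires s at some successor in {a, b}.
    s holds at a, so \Diamond s is true at g.
  At g: \Diamond \neg s requires \neg s at some successor in {a, b}.
    At a: \neg s is false.
    At b: \neg s is false.
  So \Diamond \neg s is false at g.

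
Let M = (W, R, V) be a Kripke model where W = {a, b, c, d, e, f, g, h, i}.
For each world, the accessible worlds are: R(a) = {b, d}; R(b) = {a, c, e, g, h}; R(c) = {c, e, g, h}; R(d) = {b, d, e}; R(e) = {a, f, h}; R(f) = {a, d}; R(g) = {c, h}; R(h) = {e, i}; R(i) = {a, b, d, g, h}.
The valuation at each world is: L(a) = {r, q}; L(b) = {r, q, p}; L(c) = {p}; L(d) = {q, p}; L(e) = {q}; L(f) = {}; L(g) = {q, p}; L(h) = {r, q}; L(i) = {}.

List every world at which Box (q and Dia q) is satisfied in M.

a, d, f, i

Recall that Box ψ holds at a world iff ψ holds at every accessible world, and Dia ψ holds iff ψ holds at some accessible world.
Let φ = Box (q and Dia q). Evaluate φ at each world:
  a (successors {b, d}): φ is true.
  b (successors {a, c, e, g, h}): φ is false.
  c (successors {c, e, g, h}): φ is false.
  d (successors {b, d, e}): φ is true.
  e (successors {a, f, h}): φ is false.
  f (successors {a, d}): φ is true.
  g (successors {c, h}): φ is false.
  h (successors {e, i}): φ is false.
  i (successors {a, b, d, g, h}): φ is true.
For instance, at h:
  At h: Box (q and Dia q) requires q and Dia q at every successor {e, i}.
    q and Dia q fails at i, so Box (q and Dia q) is false at h.
      At i: q is false, Dia q is true, so q and Dia q is false.
Satisfying worlds: {a, d, f, i}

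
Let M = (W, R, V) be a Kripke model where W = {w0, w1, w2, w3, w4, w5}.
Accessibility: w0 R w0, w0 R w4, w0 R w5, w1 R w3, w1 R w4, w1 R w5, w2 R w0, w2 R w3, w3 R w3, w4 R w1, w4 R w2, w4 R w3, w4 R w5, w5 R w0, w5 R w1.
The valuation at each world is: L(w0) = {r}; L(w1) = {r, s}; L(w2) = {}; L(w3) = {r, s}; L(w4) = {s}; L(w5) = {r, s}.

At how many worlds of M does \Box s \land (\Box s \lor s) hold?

Let φ = \Box s \land (\Box s \lor s). Evaluate φ at each world:
  w0 (successors {w0, w4, w5}): φ is false.
  w1 (successors {w3, w4, w5}): φ is true.
  w2 (successors {w0, w3}): φ is false.
  w3 (successors {w3}): φ is true.
  w4 (successors {w1, w2, w3, w5}): φ is false.
  w5 (successors {w0, w1}): φ is false.
For instance, at w5:
  At w5: \Box s is false, \Box s \lor s is true, so \Box s \land (\Box s \lor s) is false.
    At w5: \Box s requires s at every successor {w0, w1}.
      s fails at w0, so \Box s is false at w5.
    At w5: \Box s is false, s is true, so \Box s \lor s is true.
      At w5: \Box s requires s at every successor {w0, w1}.
        s fails at w0, so \Box s is false at w5.
Satisfying worlds: {w1, w3}

2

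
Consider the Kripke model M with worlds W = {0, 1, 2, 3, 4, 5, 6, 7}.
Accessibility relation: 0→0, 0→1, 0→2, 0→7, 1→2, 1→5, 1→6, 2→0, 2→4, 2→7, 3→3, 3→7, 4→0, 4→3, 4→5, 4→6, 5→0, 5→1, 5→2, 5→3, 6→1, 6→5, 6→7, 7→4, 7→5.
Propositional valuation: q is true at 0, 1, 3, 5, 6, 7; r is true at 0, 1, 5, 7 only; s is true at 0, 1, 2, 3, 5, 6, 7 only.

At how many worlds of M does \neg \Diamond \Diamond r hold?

0

Let φ = \neg \Diamond \Diamond r. Evaluate φ at each world:
  0 (successors {0, 1, 2, 7}): φ is false.
  1 (successors {2, 5, 6}): φ is false.
  2 (successors {0, 4, 7}): φ is false.
  3 (successors {3, 7}): φ is false.
  4 (successors {0, 3, 5, 6}): φ is false.
  5 (successors {0, 1, 2, 3}): φ is false.
  6 (successors {1, 5, 7}): φ is false.
  7 (successors {4, 5}): φ is false.
For instance, at 5:
  At 5: \Diamond \Diamond r is true, so \neg \Diamond \Diamond r is false.
    At 5: \Diamond \Diamond r requires \Diamond r at some successor in {0, 1, 2, 3}.
      \Diamond r holds at 0, so \Diamond \Diamond r is true at 5.
Satisfying worlds: none.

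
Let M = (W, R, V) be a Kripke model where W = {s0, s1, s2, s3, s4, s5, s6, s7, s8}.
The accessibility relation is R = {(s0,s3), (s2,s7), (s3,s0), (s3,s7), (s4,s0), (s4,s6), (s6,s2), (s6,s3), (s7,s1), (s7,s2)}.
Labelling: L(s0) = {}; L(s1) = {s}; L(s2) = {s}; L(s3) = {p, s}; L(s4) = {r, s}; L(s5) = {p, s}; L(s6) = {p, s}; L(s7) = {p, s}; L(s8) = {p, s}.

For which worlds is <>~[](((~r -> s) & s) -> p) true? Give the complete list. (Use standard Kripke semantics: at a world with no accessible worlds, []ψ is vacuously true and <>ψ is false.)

Let φ = <>~[](((~r -> s) & s) -> p). Evaluate φ at each world:
  s0 (successors {s3}): φ is false.
  s1 (successors ∅): φ is false.
  s2 (successors {s7}): φ is true.
  s3 (successors {s0, s7}): φ is true.
  s4 (successors {s0, s6}): φ is true.
  s5 (successors ∅): φ is false.
  s6 (successors {s2, s3}): φ is false.
  s7 (successors {s1, s2}): φ is false.
  s8 (successors ∅): φ is false.
For instance, at s0:
  At s0: <>~[](((~r -> s) & s) -> p) requires ~[](((~r -> s) & s) -> p) at some successor in {s3}.
    At s3: ~[](((~r -> s) & s) -> p) is false.
  So <>~[](((~r -> s) & s) -> p) is false at s0.
Satisfying worlds: {s2, s3, s4}

s2, s3, s4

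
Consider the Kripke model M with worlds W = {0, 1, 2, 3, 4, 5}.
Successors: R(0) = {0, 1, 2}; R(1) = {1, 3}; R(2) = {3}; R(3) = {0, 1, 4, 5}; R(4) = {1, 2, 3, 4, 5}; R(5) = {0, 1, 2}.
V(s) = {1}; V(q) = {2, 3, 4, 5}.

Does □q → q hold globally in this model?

Yes

Let φ = □q → q. Evaluate φ at each world:
  0 (successors {0, 1, 2}): φ is true.
  1 (successors {1, 3}): φ is true.
  2 (successors {3}): φ is true.
  3 (successors {0, 1, 4, 5}): φ is true.
  4 (successors {1, 2, 3, 4, 5}): φ is true.
  5 (successors {0, 1, 2}): φ is true.
For instance, at 2:
  At 2: □q is true, q is true, so □q → q is true.
    At 2: □q requires q at every successor {3}.
      At 3: q is true.
    So □q is true at 2.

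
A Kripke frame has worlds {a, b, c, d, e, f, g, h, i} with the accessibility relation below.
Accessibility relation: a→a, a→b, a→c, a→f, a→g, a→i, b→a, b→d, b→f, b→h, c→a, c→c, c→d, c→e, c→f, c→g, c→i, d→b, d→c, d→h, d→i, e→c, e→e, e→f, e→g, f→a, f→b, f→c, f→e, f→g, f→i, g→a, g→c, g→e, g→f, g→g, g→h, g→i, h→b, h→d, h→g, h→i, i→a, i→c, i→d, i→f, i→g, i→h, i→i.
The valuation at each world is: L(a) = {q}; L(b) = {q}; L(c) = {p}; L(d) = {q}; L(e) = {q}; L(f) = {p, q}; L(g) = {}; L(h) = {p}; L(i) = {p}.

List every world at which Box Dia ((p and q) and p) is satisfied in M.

Let φ = Box Dia ((p and q) and p). Evaluate φ at each world:
  a (successors {a, b, c, f, g, i}): φ is false.
  b (successors {a, d, f, h}): φ is false.
  c (successors {a, c, d, e, f, g, i}): φ is false.
  d (successors {b, c, h, i}): φ is false.
  e (successors {c, e, f, g}): φ is false.
  f (successors {a, b, c, e, g, i}): φ is true.
  g (successors {a, c, e, f, g, h, i}): φ is false.
  h (successors {b, d, g, i}): φ is false.
  i (successors {a, c, d, f, g, h, i}): φ is false.
For instance, at e:
  At e: Box Dia ((p and q) and p) requires Dia ((p and q) and p) at every successor {c, e, f, g}.
    Dia ((p and q) and p) fails at f, so Box Dia ((p and q) and p) is false at e.
      At f: Dia ((p and q) and p) requires (p and q) and p at some successor in {a, b, c, e, g, i}.
        At a: (p and q) and p is false.
        At b: (p and q) and p is false.
        At c: (p and q) and p is false.
        At e: (p and q) and p is false.
        At g: (p and q) and p is false.
        At i: (p and q) and p is false.
      So Dia ((p and q) and p) is false at f.
Satisfying worlds: {f}

f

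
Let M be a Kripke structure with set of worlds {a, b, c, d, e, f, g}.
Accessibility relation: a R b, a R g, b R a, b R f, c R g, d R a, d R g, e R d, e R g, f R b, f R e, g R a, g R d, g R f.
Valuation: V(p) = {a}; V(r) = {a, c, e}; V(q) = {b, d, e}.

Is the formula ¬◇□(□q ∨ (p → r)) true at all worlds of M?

Let φ = ¬◇□(□q ∨ (p → r)). Evaluate φ at each world:
  a (successors {b, g}): φ is false.
  b (successors {a, f}): φ is false.
  c (successors {g}): φ is false.
  d (successors {a, g}): φ is false.
  e (successors {d, g}): φ is false.
  f (successors {b, e}): φ is false.
  g (successors {a, d, f}): φ is false.
Detail at a (counterexample):
  At a: ◇□(□q ∨ (p → r)) is true, so ¬◇□(□q ∨ (p → r)) is false.
    At a: ◇□(□q ∨ (p → r)) requires □(□q ∨ (p → r)) at some successor in {b, g}.
      □(□q ∨ (p → r)) holds at b, so ◇□(□q ∨ (p → r)) is true at a.

No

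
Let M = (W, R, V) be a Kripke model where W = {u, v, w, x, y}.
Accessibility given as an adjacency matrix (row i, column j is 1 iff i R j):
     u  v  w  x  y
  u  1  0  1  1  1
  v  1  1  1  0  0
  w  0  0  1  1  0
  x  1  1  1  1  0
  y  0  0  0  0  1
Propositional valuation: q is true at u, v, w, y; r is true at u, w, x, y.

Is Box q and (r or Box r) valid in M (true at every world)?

No

Let φ = Box q and (r or Box r). Evaluate φ at each world:
  u (successors {u, w, x, y}): φ is false.
  v (successors {u, v, w}): φ is false.
  w (successors {w, x}): φ is false.
  x (successors {u, v, w, x}): φ is false.
  y (successors {y}): φ is true.
Detail at u (counterexample):
  At u: Box q is false, r or Box r is true, so Box q and (r or Box r) is false.
    At u: Box q requires q at every successor {u, w, x, y}.
      q fails at x, so Box q is false at u.
    At u: r is true, Box r is true, so r or Box r is true.
      At u: Box r requires r at every successor {u, w, x, y}.
        At u: r is true.
        At w: r is true.
        At x: r is true.
        At y: r is true.
      So Box r is true at u.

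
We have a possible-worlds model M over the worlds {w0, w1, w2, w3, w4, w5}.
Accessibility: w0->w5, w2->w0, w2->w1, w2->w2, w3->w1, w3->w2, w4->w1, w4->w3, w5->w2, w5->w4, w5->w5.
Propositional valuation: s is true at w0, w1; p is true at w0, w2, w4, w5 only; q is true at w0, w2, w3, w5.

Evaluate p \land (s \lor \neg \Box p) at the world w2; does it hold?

At w2: p is true, s \lor \neg \Box p is true, so p \land (s \lor \neg \Box p) is true.
  At w2: s is false, \neg \Box p is true, so s \lor \neg \Box p is true.
    At w2: \Box p is false, so \neg \Box p is true.
      At w2: \Box p requires p at every successor {w0, w1, w2}.
        p fails at w1, so \Box p is false at w2.

Yes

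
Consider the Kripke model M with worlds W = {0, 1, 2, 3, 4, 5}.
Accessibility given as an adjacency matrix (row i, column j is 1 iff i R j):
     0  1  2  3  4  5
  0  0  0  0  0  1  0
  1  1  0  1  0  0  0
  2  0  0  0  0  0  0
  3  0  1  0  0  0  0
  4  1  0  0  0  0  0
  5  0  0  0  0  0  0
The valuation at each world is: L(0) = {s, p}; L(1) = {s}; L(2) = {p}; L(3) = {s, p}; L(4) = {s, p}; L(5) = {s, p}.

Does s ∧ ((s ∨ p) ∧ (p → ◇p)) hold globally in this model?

Let φ = s ∧ ((s ∨ p) ∧ (p → ◇p)). Evaluate φ at each world:
  0 (successors {4}): φ is true.
  1 (successors {0, 2}): φ is true.
  2 (successors ∅): φ is false.
  3 (successors {1}): φ is false.
  4 (successors {0}): φ is true.
  5 (successors ∅): φ is false.
Detail at 2 (counterexample):
  At 2: s is false, (s ∨ p) ∧ (p → ◇p) is false, so s ∧ ((s ∨ p) ∧ (p → ◇p)) is false.
    At 2: s ∨ p is true, p → ◇p is false, so (s ∨ p) ∧ (p → ◇p) is false.
      At 2: p is true, ◇p is false, so p → ◇p is false.

No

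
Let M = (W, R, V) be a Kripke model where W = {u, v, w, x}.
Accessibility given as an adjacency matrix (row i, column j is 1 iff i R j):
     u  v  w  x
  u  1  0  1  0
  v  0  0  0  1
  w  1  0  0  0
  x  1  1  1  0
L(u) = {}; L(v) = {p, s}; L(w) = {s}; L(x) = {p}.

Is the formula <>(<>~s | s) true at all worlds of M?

Recall that <>ψ holds at a world iff ψ holds at some accessible world.
Let φ = <>(<>~s | s). Evaluate φ at each world:
  u (successors {u, w}): φ is true.
  v (successors {x}): φ is true.
  w (successors {u}): φ is true.
  x (successors {u, v, w}): φ is true.
For instance, at u:
  At u: <>(<>~s | s) requires <>~s | s at some successor in {u, w}.
    <>~s | s holds at u, so <>(<>~s | s) is true at u.
      At u: <>~s is true, s is false, so <>~s | s is true.

Yes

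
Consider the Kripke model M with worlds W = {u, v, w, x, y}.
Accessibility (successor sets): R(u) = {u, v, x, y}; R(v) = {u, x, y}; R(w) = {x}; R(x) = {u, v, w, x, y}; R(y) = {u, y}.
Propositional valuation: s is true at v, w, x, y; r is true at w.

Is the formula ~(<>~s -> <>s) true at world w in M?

No

Recall that <>ψ holds at a world iff ψ holds at some accessible world.
At w: <>~s -> <>s is true, so ~(<>~s -> <>s) is false.
  At w: <>~s is false, <>s is true, so <>~s -> <>s is true.
    At w: <>~s requires ~s at some successor in {x}.
      At x: ~s is false.
    So <>~s is false at w.
    At w: <>s requires s at some successor in {x}.
      s holds at x, so <>s is true at w.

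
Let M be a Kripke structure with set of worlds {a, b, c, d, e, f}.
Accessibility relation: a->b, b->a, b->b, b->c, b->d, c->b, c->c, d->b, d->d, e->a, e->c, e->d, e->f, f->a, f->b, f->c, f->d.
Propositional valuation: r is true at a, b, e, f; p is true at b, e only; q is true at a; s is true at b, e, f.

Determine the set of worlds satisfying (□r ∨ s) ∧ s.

Let φ = (□r ∨ s) ∧ s. Evaluate φ at each world:
  a (successors {b}): φ is false.
  b (successors {a, b, c, d}): φ is true.
  c (successors {b, c}): φ is false.
  d (successors {b, d}): φ is false.
  e (successors {a, c, d, f}): φ is true.
  f (successors {a, b, c, d}): φ is true.
For instance, at f:
  At f: □r ∨ s is true, s is true, so (□r ∨ s) ∧ s is true.
    At f: □r is false, s is true, so □r ∨ s is true.
      At f: □r requires r at every successor {a, b, c, d}.
        r fails at c, so □r is false at f.
Satisfying worlds: {b, e, f}

b, e, f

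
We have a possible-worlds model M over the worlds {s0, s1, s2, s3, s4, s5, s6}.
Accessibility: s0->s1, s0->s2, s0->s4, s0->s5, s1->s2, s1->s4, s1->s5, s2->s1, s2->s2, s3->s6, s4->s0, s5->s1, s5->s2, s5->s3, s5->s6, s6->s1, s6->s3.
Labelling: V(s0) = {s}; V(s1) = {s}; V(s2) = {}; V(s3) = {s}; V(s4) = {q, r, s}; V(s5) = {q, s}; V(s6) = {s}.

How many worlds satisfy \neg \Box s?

4

Let φ = \neg \Box s. Evaluate φ at each world:
  s0 (successors {s1, s2, s4, s5}): φ is true.
  s1 (successors {s2, s4, s5}): φ is true.
  s2 (successors {s1, s2}): φ is true.
  s3 (successors {s6}): φ is false.
  s4 (successors {s0}): φ is false.
  s5 (successors {s1, s2, s3, s6}): φ is true.
  s6 (successors {s1, s3}): φ is false.
For instance, at s4:
  At s4: \Box s is true, so \neg \Box s is false.
    At s4: \Box s requires s at every successor {s0}.
      At s0: s is true.
    So \Box s is true at s4.
Satisfying worlds: {s0, s1, s2, s5}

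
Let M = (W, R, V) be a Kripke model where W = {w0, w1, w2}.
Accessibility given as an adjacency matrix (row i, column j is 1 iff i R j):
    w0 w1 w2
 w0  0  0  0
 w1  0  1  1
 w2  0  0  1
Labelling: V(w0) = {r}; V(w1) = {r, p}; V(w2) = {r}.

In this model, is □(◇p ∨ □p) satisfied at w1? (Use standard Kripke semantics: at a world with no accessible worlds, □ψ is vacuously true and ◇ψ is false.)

Recall that □ψ holds at a world iff ψ holds at every accessible world, and ◇ψ holds iff ψ holds at some accessible world.
At w1: □(◇p ∨ □p) requires ◇p ∨ □p at every successor {w1, w2}.
  ◇p ∨ □p fails at w2, so □(◇p ∨ □p) is false at w1.
    At w2: ◇p is false, □p is false, so ◇p ∨ □p is false.
      At w2: ◇p requires p at some successor in {w2}.
        At w2: p is false.
      So ◇p is false at w2.
      At w2: □p requires p at every successor {w2}.
        p fails at w2, so □p is false at w2.

No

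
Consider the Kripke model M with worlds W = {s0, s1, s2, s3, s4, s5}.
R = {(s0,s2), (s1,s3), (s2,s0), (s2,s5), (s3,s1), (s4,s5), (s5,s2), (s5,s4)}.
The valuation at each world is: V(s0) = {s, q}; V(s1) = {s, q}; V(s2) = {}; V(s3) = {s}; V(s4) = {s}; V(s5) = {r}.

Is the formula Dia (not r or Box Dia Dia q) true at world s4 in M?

Recall that Box ψ holds at a world iff ψ holds at every accessible world, and Dia ψ holds iff ψ holds at some accessible world.
At s4: Dia (not r or Box Dia Dia q) requires not r or Box Dia Dia q at some successor in {s5}.
  At s5: not r or Box Dia Dia q is false.
So Dia (not r or Box Dia Dia q) is false at s4.

No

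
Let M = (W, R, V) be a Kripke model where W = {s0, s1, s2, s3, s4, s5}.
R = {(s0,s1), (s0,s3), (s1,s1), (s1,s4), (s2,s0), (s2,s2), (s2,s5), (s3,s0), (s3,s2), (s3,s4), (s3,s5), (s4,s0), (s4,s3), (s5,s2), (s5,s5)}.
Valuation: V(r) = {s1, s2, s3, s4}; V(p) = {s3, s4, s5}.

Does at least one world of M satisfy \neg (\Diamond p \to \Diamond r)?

Let φ = \neg (\Diamond p \to \Diamond r). Evaluate φ at each world:
  s0 (successors {s1, s3}): φ is false.
  s1 (successors {s1, s4}): φ is false.
  s2 (successors {s0, s2, s5}): φ is false.
  s3 (successors {s0, s2, s4, s5}): φ is false.
  s4 (successors {s0, s3}): φ is false.
  s5 (successors {s2, s5}): φ is false.
For instance, at s0:
  At s0: \Diamond p \to \Diamond r is true, so \neg (\Diamond p \to \Diamond r) is false.
    At s0: \Diamond p is true, \Diamond r is true, so \Diamond p \to \Diamond r is true.
      At s0: \Diamond p requires p at some successor in {s1, s3}.
        p holds at s3, so \Diamond p is true at s0.
      At s0: \Diamond r requires r at some successor in {s1, s3}.
        r holds at s1, so \Diamond r is true at s0.

No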